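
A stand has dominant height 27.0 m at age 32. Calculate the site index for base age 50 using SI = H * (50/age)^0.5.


50/32 = 1.56250
(1.56250)^0.5 = 1.25000
SI = 27.0 * 1.25000 = 33.7500 ≈ 33.8 m

33.8 m


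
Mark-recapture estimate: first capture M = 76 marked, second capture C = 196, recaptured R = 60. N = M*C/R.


N = M * C / R = 76 * 196 / 60 = 14896 / 60 = 248.27 ≈ 248

248 individuals


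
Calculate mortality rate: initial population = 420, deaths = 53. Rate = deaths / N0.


Mortality rate = 53 / 420 = 0.126190 ≈ 0.1262

0.1262


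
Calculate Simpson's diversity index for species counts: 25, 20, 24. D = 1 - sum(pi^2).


Total N = 25 + 20 + 24 = 69
Per-species terms:
  p = 25/69 = 0.362319; p^2 = 0.362319^2 = 0.131275
  p = 20/69 = 0.289855; p^2 = 0.289855^2 = 0.084016
  p = 24/69 = 0.347826; p^2 = 0.347826^2 = 0.120983
sum(p^2) = 0.131275 + 0.084016 + 0.120983 = 0.336274
D = 1 - 0.336274 = 0.663726 ≈ 0.6637

0.6637


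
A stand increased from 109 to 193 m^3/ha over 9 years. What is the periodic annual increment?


PAI = (V2 - V1) / period = (193 - 109) / 9 = 84 / 9 = 9.3333 ≈ 9.33 m^3/ha/yr

9.33 m^3/ha/yr


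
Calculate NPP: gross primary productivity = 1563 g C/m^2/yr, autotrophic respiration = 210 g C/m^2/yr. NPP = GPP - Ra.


NPP = GPP - Ra = 1563 - 210 = 1353 g C/m^2/yr

1353 g C/m^2/yr


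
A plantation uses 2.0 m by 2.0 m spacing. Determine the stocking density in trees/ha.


N = 10000 / 2.0^2 = 10000 / 4 = 2500.00 ≈ 2500 trees/ha

2500 trees/ha


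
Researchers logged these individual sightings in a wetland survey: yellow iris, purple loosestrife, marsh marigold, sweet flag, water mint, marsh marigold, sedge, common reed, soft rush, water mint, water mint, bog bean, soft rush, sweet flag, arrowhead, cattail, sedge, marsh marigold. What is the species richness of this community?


Total individuals logged = 18
Distinct species (count of individuals): yellow iris (1), purple loosestrife (1), marsh marigold (3), sweet flag (2), water mint (3), sedge (2), common reed (1), soft rush (2), bog bean (1), arrowhead (1), cattail (1)
Species richness = number of distinct species = 11

11


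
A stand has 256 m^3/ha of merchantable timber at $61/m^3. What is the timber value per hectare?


Value = 256 * 61 = $15616/ha

$15616/ha


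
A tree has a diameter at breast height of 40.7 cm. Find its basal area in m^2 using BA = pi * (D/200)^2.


D/200 = 40.7/200 = 0.2035 m
(D/200)^2 = 0.2035^2 = 0.04141225
BA = 3.141593 * 0.04141225 = 0.130100 ≈ 0.1301 m^2

0.1301 m^2


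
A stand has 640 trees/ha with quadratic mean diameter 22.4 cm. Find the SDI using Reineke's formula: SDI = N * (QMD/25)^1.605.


QMD/25 = 22.4/25 = 0.896
(0.896)^1.605 = exp(1.605 * ln(0.896)) = exp(1.605 * (-0.109815)) = exp(-0.176253) = 0.838406
SDI = 640 * 0.838406 = 536.580 ≈ 537

537


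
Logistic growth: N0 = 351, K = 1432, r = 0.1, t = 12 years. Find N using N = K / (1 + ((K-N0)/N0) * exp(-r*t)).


(K - N0)/N0 = (1432 - 351)/351 = 1081/351 = 3.07977
r*t = 0.1 * 12 = 1.2; exp(-1.2) = 0.301194
3.07977 * 0.301194 = 0.927608
1 + 0.927608 = 1.92761
N = 1432 / 1.92761 = 742.889 ≈ 743

743


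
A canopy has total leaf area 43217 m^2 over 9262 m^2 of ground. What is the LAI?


LAI = 43217 / 9262 = 4.6661 ≈ 4.67

4.67


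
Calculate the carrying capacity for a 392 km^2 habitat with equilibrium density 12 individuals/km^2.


K = 12 * 392 = 4704 individuals

4704 individuals


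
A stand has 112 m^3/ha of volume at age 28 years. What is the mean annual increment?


MAI = 112 / 28 = 4.00 m^3/ha/yr

4.00 m^3/ha/yr


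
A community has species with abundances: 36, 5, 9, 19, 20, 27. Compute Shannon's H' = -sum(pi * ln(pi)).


Total N = 36 + 5 + 9 + 19 + 20 + 27 = 116
Per-species terms:
  p = 36/116 = 0.310345; ln(p) = -1.170071; p*ln(p) = 0.310345 * (-1.170071) = -0.363126
  p = 5/116 = 0.043103; ln(p) = -3.144163; p*ln(p) = 0.043103 * (-3.144163) = -0.135523
  p = 9/116 = 0.077586; ln(p) = -2.556368; p*ln(p) = 0.077586 * (-2.556368) = -0.198338
  p = 19/116 = 0.163793; ln(p) = -1.809152; p*ln(p) = 0.163793 * (-1.809152) = -0.296326
  p = 20/116 = 0.172414; ln(p) = -1.757857; p*ln(p) = 0.172414 * (-1.757857) = -0.303079
  p = 27/116 = 0.232759; ln(p) = -1.457752; p*ln(p) = 0.232759 * (-1.457752) = -0.339305
sum(p*ln(p)) = (-0.363126) + (-0.135523) + (-0.198338) + (-0.296326) + (-0.303079) + (-0.339305) = -1.635697
H' = -(-1.635697) = 1.635697 ≈ 1.6357

1.6357


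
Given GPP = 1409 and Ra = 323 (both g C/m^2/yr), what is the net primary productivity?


NPP = GPP - Ra = 1409 - 323 = 1086 g C/m^2/yr

1086 g C/m^2/yr


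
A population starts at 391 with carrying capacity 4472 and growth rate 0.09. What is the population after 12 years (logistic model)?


(K - N0)/N0 = (4472 - 391)/391 = 4081/391 = 10.4373
r*t = 0.09 * 12 = 1.08; exp(-1.08) = 0.339596
10.4373 * 0.339596 = 3.54447
1 + 3.54447 = 4.54447
N = 4472 / 4.54447 = 984.053 ≈ 984

984


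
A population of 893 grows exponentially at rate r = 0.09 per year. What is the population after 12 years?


r*t = 0.09 * 12 = 1.08
exp(1.08) = 2.94468
N = 893 * 2.94468 = 2629.60 ≈ 2630

2630


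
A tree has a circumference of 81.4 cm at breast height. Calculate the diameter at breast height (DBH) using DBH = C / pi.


DBH = C / pi = 81.4 / 3.141593 = 25.9104 ≈ 25.91 cm

25.91 cm


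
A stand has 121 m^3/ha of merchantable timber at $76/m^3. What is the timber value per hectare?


Value = 121 * 76 = $9196/ha

$9196/ha


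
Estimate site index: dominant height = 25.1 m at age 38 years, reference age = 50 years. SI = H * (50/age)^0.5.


50/38 = 1.31579
(1.31579)^0.5 = 1.14708
SI = 25.1 * 1.14708 = 28.7917 ≈ 28.8 m

28.8 m


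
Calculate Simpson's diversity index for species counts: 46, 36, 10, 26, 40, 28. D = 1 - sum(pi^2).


Total N = 46 + 36 + 10 + 26 + 40 + 28 = 186
Per-species terms:
  p = 46/186 = 0.247312; p^2 = 0.247312^2 = 0.061163
  p = 36/186 = 0.193548; p^2 = 0.193548^2 = 0.037461
  p = 10/186 = 0.053763; p^2 = 0.053763^2 = 0.002890
  p = 26/186 = 0.139785; p^2 = 0.139785^2 = 0.019540
  p = 40/186 = 0.215054; p^2 = 0.215054^2 = 0.046248
  p = 28/186 = 0.150538; p^2 = 0.150538^2 = 0.022662
sum(p^2) = 0.061163 + 0.037461 + 0.002890 + 0.019540 + 0.046248 + 0.022662 = 0.189964
D = 1 - 0.189964 = 0.810036 ≈ 0.8100

0.8100


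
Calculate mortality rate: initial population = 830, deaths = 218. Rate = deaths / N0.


Mortality rate = 218 / 830 = 0.262651 ≈ 0.2627

0.2627


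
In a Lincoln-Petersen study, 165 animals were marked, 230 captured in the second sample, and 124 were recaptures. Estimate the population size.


N = M * C / R = 165 * 230 / 124 = 37950 / 124 = 306.05 ≈ 306

306 individuals


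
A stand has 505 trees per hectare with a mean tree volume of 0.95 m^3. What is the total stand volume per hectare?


V_stand = 505 * 0.95 = 479.75 ≈ 479.8 m^3/ha

479.8 m^3/ha


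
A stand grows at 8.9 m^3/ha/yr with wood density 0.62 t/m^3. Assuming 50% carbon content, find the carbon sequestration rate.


C = 8.9 * 0.62 * 0.5 = 2.759 ≈ 2.76 t C/ha/yr

2.76 t C/ha/yr


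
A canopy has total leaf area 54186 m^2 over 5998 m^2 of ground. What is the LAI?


LAI = 54186 / 5998 = 9.0340 ≈ 9.03

9.03


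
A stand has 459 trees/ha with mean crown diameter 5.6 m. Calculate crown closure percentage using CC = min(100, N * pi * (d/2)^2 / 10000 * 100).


(d/2)^2 = (5.6/2)^2 = 2.8^2 = 7.84
Crown area = 3.141593 * 7.84 = 24.6301 m^2
N * area / 10000 * 100 = 459 * 24.6301 / 10000 * 100 = 113.052
CC = min(100, 113.052) = 100%

100%


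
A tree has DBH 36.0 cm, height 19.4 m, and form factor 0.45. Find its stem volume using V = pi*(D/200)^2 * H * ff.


(D/200)^2 = (36.0/200)^2 = 0.18^2 = 0.0324
BA = 3.141593 * 0.0324 = 0.101788 m^2
V = 0.101788 * 19.4 * 0.45 = 0.888609 ≈ 0.889 m^3

0.889 m^3


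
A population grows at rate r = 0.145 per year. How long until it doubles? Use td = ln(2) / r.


td = ln(2) / 0.145 = 0.693147 / 0.145 = 4.78032 ≈ 4.8 years

4.8 years


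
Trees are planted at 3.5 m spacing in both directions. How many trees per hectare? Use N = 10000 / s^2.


N = 10000 / 3.5^2 = 10000 / 12.25 = 816.327 ≈ 816 trees/ha

816 trees/ha


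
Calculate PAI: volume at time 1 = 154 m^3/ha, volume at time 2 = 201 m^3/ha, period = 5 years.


PAI = (V2 - V1) / period = (201 - 154) / 5 = 47 / 5 = 9.40 m^3/ha/yr

9.40 m^3/ha/yr


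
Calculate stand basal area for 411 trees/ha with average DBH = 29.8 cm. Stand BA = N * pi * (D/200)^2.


(D/200)^2 = (29.8/200)^2 = 0.149^2 = 0.022201
Individual BA = 3.141593 * 0.022201 = 0.0697465 m^2
Stand BA = 411 * 0.0697465 = 28.6658 ≈ 28.67 m^2/ha

28.67 m^2/ha


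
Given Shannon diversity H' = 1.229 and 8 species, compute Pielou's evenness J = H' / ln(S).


ln(8) = 2.07944
J = H' / ln(S) = 1.229 / 2.07944 = 0.591025 ≈ 0.5910

0.5910


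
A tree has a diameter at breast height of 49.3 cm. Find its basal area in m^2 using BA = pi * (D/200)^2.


D/200 = 49.3/200 = 0.2465 m
(D/200)^2 = 0.2465^2 = 0.06076225
BA = 3.141593 * 0.06076225 = 0.190890 ≈ 0.1909 m^2

0.1909 m^2


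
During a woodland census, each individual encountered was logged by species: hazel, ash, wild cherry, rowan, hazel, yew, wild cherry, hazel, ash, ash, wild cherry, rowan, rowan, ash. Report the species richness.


Total individuals logged = 14
Distinct species (count of individuals): hazel (3), ash (4), wild cherry (3), rowan (3), yew (1)
Species richness = number of distinct species = 5

5


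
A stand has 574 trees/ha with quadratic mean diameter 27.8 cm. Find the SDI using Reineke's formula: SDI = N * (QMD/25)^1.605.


QMD/25 = 27.8/25 = 1.112
(1.112)^1.605 = exp(1.605 * ln(1.112)) = exp(1.605 * 0.106160) = exp(0.170387) = 1.18576
SDI = 574 * 1.18576 = 680.626 ≈ 681

681


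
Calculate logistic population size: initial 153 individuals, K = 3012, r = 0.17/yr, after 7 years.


(K - N0)/N0 = (3012 - 153)/153 = 2859/153 = 18.6863
r*t = 0.17 * 7 = 1.19; exp(-1.19) = 0.304221
18.6863 * 0.304221 = 5.68476
1 + 5.68476 = 6.68476
N = 3012 / 6.68476 = 450.577 ≈ 451

451


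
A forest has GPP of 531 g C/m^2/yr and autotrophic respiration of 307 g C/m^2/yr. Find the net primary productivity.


NPP = GPP - Ra = 531 - 307 = 224 g C/m^2/yr

224 g C/m^2/yr


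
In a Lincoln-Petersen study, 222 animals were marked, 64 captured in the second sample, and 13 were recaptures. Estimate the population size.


N = M * C / R = 222 * 64 / 13 = 14208 / 13 = 1092.92 ≈ 1093

1093 individuals


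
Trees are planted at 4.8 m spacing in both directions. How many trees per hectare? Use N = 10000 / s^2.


N = 10000 / 4.8^2 = 10000 / 23.04 = 434.028 ≈ 434 trees/ha

434 trees/ha


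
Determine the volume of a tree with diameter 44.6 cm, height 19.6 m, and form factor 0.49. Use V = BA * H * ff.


(D/200)^2 = (44.6/200)^2 = 0.223^2 = 0.049729
BA = 3.141593 * 0.049729 = 0.156228 m^2
V = 0.156228 * 19.6 * 0.49 = 1.50041 ≈ 1.500 m^3

1.500 m^3


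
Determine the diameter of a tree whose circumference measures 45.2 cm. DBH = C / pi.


DBH = C / pi = 45.2 / 3.141593 = 14.3876 ≈ 14.39 cm

14.39 cm


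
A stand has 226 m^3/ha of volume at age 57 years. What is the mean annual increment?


MAI = 226 / 57 = 3.9649 ≈ 3.96 m^3/ha/yr

3.96 m^3/ha/yr


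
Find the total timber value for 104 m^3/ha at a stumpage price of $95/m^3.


Value = 104 * 95 = $9880/ha

$9880/ha


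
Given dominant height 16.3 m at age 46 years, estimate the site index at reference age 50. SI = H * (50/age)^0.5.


50/46 = 1.08696
(1.08696)^0.5 = 1.04257
SI = 16.3 * 1.04257 = 16.9939 ≈ 17.0 m

17.0 m


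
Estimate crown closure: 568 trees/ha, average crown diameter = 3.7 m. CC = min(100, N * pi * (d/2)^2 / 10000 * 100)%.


(d/2)^2 = (3.7/2)^2 = 1.85^2 = 3.4225
Crown area = 3.141593 * 3.4225 = 10.7521 m^2
N * area / 10000 * 100 = 568 * 10.7521 / 10000 * 100 = 61.0719
CC = min(100, 61.0719) = 61.0719 ≈ 61.1%

61.1%


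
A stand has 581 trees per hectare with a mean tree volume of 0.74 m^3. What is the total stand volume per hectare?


V_stand = 581 * 0.74 = 429.94 ≈ 429.9 m^3/ha

429.9 m^3/ha


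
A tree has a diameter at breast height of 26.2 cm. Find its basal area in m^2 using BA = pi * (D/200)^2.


D/200 = 26.2/200 = 0.131 m
(D/200)^2 = 0.131^2 = 0.017161
BA = 3.141593 * 0.017161 = 0.0539129 ≈ 0.0539 m^2

0.0539 m^2


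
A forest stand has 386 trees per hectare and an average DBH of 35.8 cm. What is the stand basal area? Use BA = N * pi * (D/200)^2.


(D/200)^2 = (35.8/200)^2 = 0.179^2 = 0.032041
Individual BA = 3.141593 * 0.032041 = 0.100660 m^2
Stand BA = 386 * 0.100660 = 38.8548 ≈ 38.85 m^2/ha

38.85 m^2/ha


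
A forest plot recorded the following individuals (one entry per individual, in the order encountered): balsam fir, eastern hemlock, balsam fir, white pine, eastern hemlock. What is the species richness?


Total individuals logged = 5
Distinct species (count of individuals): balsam fir (2), eastern hemlock (2), white pine (1)
Species richness = number of distinct species = 3

3


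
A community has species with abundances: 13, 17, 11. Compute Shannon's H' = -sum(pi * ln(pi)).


Total N = 13 + 17 + 11 = 41
Per-species terms:
  p = 13/41 = 0.317073; ln(p) = -1.148623; p*ln(p) = 0.317073 * (-1.148623) = -0.364197
  p = 17/41 = 0.414634; ln(p) = -0.880359; p*ln(p) = 0.414634 * (-0.880359) = -0.365027
  p = 11/41 = 0.268293; ln(p) = -1.315676; p*ln(p) = 0.268293 * (-1.315676) = -0.352987
sum(p*ln(p)) = (-0.364197) + (-0.365027) + (-0.352987) = -1.082211
H' = -(-1.082211) = 1.082211 ≈ 1.0822

1.0822


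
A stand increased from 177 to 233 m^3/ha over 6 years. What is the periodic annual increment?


PAI = (V2 - V1) / period = (233 - 177) / 6 = 56 / 6 = 9.3333 ≈ 9.33 m^3/ha/yr

9.33 m^3/ha/yr


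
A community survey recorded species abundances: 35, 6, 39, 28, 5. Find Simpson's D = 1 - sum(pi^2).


Total N = 35 + 6 + 39 + 28 + 5 = 113
Per-species terms:
  p = 35/113 = 0.309735; p^2 = 0.309735^2 = 0.095936
  p = 6/113 = 0.053097; p^2 = 0.053097^2 = 0.002819
  p = 39/113 = 0.345133; p^2 = 0.345133^2 = 0.119117
  p = 28/113 = 0.247788; p^2 = 0.247788^2 = 0.061399
  p = 5/113 = 0.044248; p^2 = 0.044248^2 = 0.001958
sum(p^2) = 0.095936 + 0.002819 + 0.119117 + 0.061399 + 0.001958 = 0.281229
D = 1 - 0.281229 = 0.718771 ≈ 0.7188

0.7188


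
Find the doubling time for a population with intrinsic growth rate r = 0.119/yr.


td = ln(2) / 0.119 = 0.693147 / 0.119 = 5.82476 ≈ 5.8 years

5.8 years


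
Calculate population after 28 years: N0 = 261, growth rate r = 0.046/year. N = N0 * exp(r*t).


r*t = 0.046 * 28 = 1.288
exp(1.288) = 3.62553
N = 261 * 3.62553 = 946.263 ≈ 946

946


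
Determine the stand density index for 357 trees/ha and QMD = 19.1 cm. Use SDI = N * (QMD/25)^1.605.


QMD/25 = 19.1/25 = 0.764
(0.764)^1.605 = exp(1.605 * ln(0.764)) = exp(1.605 * (-0.269187)) = exp(-0.432045) = 0.649180
SDI = 357 * 0.649180 = 231.757 ≈ 232

232


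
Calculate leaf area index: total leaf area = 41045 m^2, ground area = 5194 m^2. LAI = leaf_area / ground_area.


LAI = 41045 / 5194 = 7.9024 ≈ 7.90

7.90


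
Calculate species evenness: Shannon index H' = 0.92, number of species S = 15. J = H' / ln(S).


ln(15) = 2.70805
J = H' / ln(S) = 0.92 / 2.70805 = 0.339728 ≈ 0.3397

0.3397


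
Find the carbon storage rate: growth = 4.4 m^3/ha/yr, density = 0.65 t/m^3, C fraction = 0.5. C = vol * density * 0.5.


C = 4.4 * 0.65 * 0.5 = 1.43 t C/ha/yr

1.43 t C/ha/yr


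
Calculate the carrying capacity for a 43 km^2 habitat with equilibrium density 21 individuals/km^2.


K = 21 * 43 = 903 individuals

903 individuals


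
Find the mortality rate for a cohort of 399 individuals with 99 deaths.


Mortality rate = 99 / 399 = 0.248120 ≈ 0.2481

0.2481


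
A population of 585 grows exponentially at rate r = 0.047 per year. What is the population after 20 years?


r*t = 0.047 * 20 = 0.94
exp(0.94) = 2.55998
N = 585 * 2.55998 = 1497.59 ≈ 1498

1498


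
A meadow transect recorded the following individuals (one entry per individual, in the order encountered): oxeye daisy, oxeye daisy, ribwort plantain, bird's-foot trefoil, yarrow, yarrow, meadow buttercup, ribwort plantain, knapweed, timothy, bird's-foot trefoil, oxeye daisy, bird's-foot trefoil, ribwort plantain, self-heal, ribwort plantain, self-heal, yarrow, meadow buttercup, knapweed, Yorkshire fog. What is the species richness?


Total individuals logged = 21
Distinct species (count of individuals): oxeye daisy (3), ribwort plantain (4), bird's-foot trefoil (3), yarrow (3), meadow buttercup (2), knapweed (2), timothy (1), self-heal (2), Yorkshire fog (1)
Species richness = number of distinct species = 9

9


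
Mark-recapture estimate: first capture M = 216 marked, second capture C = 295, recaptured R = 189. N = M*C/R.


N = M * C / R = 216 * 295 / 189 = 63720 / 189 = 337.14 ≈ 337

337 individuals


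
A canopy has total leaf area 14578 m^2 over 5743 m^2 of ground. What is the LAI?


LAI = 14578 / 5743 = 2.5384 ≈ 2.54

2.54


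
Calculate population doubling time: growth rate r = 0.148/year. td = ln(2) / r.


td = ln(2) / 0.148 = 0.693147 / 0.148 = 4.68343 ≈ 4.7 years

4.7 years


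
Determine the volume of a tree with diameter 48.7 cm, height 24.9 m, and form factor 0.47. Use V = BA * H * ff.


(D/200)^2 = (48.7/200)^2 = 0.2435^2 = 0.05929225
BA = 3.141593 * 0.05929225 = 0.186272 m^2
V = 0.186272 * 24.9 * 0.47 = 2.17994 ≈ 2.180 m^3

2.180 m^3


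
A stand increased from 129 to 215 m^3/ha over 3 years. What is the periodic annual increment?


PAI = (V2 - V1) / period = (215 - 129) / 3 = 86 / 3 = 28.6667 ≈ 28.67 m^3/ha/yr

28.67 m^3/ha/yr


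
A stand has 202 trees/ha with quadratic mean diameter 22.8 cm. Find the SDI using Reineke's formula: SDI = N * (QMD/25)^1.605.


QMD/25 = 22.8/25 = 0.912
(0.912)^1.605 = exp(1.605 * ln(0.912)) = exp(1.605 * (-0.0921153)) = exp(-0.147845) = 0.862565
SDI = 202 * 0.862565 = 174.238 ≈ 174

174


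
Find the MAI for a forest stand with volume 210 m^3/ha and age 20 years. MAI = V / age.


MAI = 210 / 20 = 10.50 m^3/ha/yr

10.50 m^3/ha/yr


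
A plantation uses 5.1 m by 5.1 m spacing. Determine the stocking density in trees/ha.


N = 10000 / 5.1^2 = 10000 / 26.01 = 384.468 ≈ 384 trees/ha

384 trees/ha


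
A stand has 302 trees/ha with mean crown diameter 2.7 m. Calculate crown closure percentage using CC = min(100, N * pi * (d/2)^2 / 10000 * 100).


(d/2)^2 = (2.7/2)^2 = 1.35^2 = 1.8225
Crown area = 3.141593 * 1.8225 = 5.72555 m^2
N * area / 10000 * 100 = 302 * 5.72555 / 10000 * 100 = 17.2912
CC = min(100, 17.2912) = 17.2912 ≈ 17.3%

17.3%


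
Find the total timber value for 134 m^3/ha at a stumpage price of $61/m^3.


Value = 134 * 61 = $8174/ha

$8174/ha


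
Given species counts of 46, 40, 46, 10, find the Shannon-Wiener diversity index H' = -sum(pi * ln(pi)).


Total N = 46 + 40 + 46 + 10 = 142
Per-species terms:
  p = 46/142 = 0.323944; ln(p) = -1.127185; p*ln(p) = 0.323944 * (-1.127185) = -0.365145
  p = 40/142 = 0.281690; ln(p) = -1.266948; p*ln(p) = 0.281690 * (-1.266948) = -0.356887
  p = 46/142 = 0.323944; ln(p) = -1.127185; p*ln(p) = 0.323944 * (-1.127185) = -0.365145
  p = 10/142 = 0.070423; ln(p) = -2.653235; p*ln(p) = 0.070423 * (-2.653235) = -0.186849
sum(p*ln(p)) = (-0.365145) + (-0.356887) + (-0.365145) + (-0.186849) = -1.274026
H' = -(-1.274026) = 1.274026 ≈ 1.2740

1.2740


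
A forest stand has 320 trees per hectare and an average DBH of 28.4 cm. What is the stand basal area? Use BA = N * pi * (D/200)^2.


(D/200)^2 = (28.4/200)^2 = 0.142^2 = 0.020164
Individual BA = 3.141593 * 0.020164 = 0.0633471 m^2
Stand BA = 320 * 0.0633471 = 20.2711 ≈ 20.27 m^2/ha

20.27 m^2/ha


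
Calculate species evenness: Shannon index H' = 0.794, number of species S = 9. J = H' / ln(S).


ln(9) = 2.19722
J = H' / ln(S) = 0.794 / 2.19722 = 0.361366 ≈ 0.3614

0.3614


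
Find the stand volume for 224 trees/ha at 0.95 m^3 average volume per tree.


V_stand = 224 * 0.95 = 212.8 m^3/ha

212.8 m^3/ha


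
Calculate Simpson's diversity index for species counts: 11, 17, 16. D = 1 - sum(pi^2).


Total N = 11 + 17 + 16 = 44
Per-species terms:
  p = 11/44 = 0.250000; p^2 = 0.250000^2 = 0.062500
  p = 17/44 = 0.386364; p^2 = 0.386364^2 = 0.149277
  p = 16/44 = 0.363636; p^2 = 0.363636^2 = 0.132231
sum(p^2) = 0.062500 + 0.149277 + 0.132231 = 0.344008
D = 1 - 0.344008 = 0.655992 ≈ 0.6560

0.6560


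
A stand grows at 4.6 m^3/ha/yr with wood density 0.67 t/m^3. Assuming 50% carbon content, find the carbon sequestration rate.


C = 4.6 * 0.67 * 0.5 = 1.541 ≈ 1.54 t C/ha/yr

1.54 t C/ha/yr


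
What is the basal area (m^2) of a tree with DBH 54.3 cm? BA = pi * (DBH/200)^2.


D/200 = 54.3/200 = 0.2715 m
(D/200)^2 = 0.2715^2 = 0.07371225
BA = 3.141593 * 0.07371225 = 0.231574 ≈ 0.2316 m^2

0.2316 m^2


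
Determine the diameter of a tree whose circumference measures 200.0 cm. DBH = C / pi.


DBH = C / pi = 200.0 / 3.141593 = 63.6620 ≈ 63.66 cm

63.66 cm


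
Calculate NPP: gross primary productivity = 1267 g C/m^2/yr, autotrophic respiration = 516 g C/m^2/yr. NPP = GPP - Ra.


NPP = GPP - Ra = 1267 - 516 = 751 g C/m^2/yr

751 g C/m^2/yr


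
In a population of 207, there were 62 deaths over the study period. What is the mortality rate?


Mortality rate = 62 / 207 = 0.299517 ≈ 0.2995

0.2995


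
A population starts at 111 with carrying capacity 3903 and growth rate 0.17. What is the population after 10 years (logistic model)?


(K - N0)/N0 = (3903 - 111)/111 = 3792/111 = 34.1622
r*t = 0.17 * 10 = 1.7; exp(-1.7) = 0.182684
34.1622 * 0.182684 = 6.24089
1 + 6.24089 = 7.24089
N = 3903 / 7.24089 = 539.022 ≈ 539

539


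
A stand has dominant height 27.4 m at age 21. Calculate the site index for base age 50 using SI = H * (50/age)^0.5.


50/21 = 2.38095
(2.38095)^0.5 = 1.54303
SI = 27.4 * 1.54303 = 42.2790 ≈ 42.3 m

42.3 m


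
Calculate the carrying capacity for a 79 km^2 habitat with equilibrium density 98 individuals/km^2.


K = 98 * 79 = 7742 individuals

7742 individuals


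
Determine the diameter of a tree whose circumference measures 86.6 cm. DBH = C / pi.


DBH = C / pi = 86.6 / 3.141593 = 27.5656 ≈ 27.57 cm

27.57 cm


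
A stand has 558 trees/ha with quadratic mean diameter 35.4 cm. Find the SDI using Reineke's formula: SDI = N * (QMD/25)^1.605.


QMD/25 = 35.4/25 = 1.416
(1.416)^1.605 = exp(1.605 * ln(1.416)) = exp(1.605 * 0.347836) = exp(0.558277) = 1.74766
SDI = 558 * 1.74766 = 975.194 ≈ 975

975


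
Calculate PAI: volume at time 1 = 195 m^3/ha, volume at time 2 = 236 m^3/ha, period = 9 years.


PAI = (V2 - V1) / period = (236 - 195) / 9 = 41 / 9 = 4.5556 ≈ 4.56 m^3/ha/yr

4.56 m^3/ha/yr


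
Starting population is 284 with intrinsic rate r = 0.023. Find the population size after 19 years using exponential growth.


r*t = 0.023 * 19 = 0.437
exp(0.437) = 1.54806
N = 284 * 1.54806 = 439.649 ≈ 440

440


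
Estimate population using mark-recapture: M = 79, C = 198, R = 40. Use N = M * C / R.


N = M * C / R = 79 * 198 / 40 = 15642 / 40 = 391.05 ≈ 391

391 individuals


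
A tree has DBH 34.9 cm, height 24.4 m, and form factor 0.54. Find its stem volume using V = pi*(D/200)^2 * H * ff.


(D/200)^2 = (34.9/200)^2 = 0.1745^2 = 0.03045025
BA = 3.141593 * 0.03045025 = 0.0956623 m^2
V = 0.0956623 * 24.4 * 0.54 = 1.26045 ≈ 1.260 m^3

1.260 m^3


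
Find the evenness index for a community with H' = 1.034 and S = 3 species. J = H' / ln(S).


ln(3) = 1.09861
J = H' / ln(S) = 1.034 / 1.09861 = 0.941189 ≈ 0.9412

0.9412


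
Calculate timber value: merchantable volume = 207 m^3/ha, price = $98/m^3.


Value = 207 * 98 = $20286/ha

$20286/ha


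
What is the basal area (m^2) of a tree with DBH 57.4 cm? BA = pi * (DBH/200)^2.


D/200 = 57.4/200 = 0.287 m
(D/200)^2 = 0.287^2 = 0.082369
BA = 3.141593 * 0.082369 = 0.258770 ≈ 0.2588 m^2

0.2588 m^2


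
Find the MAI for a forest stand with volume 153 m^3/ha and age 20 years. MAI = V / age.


MAI = 153 / 20 = 7.65 m^3/ha/yr

7.65 m^3/ha/yr


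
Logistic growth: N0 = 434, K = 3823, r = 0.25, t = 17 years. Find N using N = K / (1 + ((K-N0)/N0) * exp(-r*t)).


(K - N0)/N0 = (3823 - 434)/434 = 3389/434 = 7.80876
r*t = 0.25 * 17 = 4.25; exp(-4.25) = 0.0142642
7.80876 * 0.0142642 = 0.111386
1 + 0.111386 = 1.11139
N = 3823 / 1.11139 = 3439.84 ≈ 3440

3440


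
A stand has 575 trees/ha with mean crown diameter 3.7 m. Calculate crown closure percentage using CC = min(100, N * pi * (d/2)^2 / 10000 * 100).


(d/2)^2 = (3.7/2)^2 = 1.85^2 = 3.4225
Crown area = 3.141593 * 3.4225 = 10.7521 m^2
N * area / 10000 * 100 = 575 * 10.7521 / 10000 * 100 = 61.8246
CC = min(100, 61.8246) = 61.8246 ≈ 61.8%

61.8%


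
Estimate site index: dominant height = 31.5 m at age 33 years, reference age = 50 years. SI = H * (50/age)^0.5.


50/33 = 1.51515
(1.51515)^0.5 = 1.23091
SI = 31.5 * 1.23091 = 38.7737 ≈ 38.8 m

38.8 m


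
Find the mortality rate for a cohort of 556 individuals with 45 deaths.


Mortality rate = 45 / 556 = 0.080935 ≈ 0.0809

0.0809


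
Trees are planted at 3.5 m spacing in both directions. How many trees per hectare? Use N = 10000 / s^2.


N = 10000 / 3.5^2 = 10000 / 12.25 = 816.327 ≈ 816 trees/ha

816 trees/ha


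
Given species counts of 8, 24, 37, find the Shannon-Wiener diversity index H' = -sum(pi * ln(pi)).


Total N = 8 + 24 + 37 = 69
Per-species terms:
  p = 8/69 = 0.115942; ln(p) = -2.154665; p*ln(p) = 0.115942 * (-2.154665) = -0.249816
  p = 24/69 = 0.347826; ln(p) = -1.056053; p*ln(p) = 0.347826 * (-1.056053) = -0.367323
  p = 37/69 = 0.536232; ln(p) = -0.623188; p*ln(p) = 0.536232 * (-0.623188) = -0.334173
sum(p*ln(p)) = (-0.249816) + (-0.367323) + (-0.334173) = -0.951312
H' = -(-0.951312) = 0.951312 ≈ 0.9513

0.9513


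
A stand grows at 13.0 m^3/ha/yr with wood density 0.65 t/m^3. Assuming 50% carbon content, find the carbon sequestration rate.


C = 13.0 * 0.65 * 0.5 = 4.225 ≈ 4.23 t C/ha/yr

4.23 t C/ha/yr


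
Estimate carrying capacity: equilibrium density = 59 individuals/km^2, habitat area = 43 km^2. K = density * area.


K = 59 * 43 = 2537 individuals

2537 individuals


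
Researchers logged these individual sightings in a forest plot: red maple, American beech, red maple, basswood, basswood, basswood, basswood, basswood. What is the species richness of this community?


Total individuals logged = 8
Distinct species (count of individuals): red maple (2), American beech (1), basswood (5)
Species richness = number of distinct species = 3

3


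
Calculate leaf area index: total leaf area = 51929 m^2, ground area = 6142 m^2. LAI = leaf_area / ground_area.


LAI = 51929 / 6142 = 8.4547 ≈ 8.45

8.45


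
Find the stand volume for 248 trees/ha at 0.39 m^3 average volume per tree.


V_stand = 248 * 0.39 = 96.72 ≈ 96.7 m^3/ha

96.7 m^3/ha


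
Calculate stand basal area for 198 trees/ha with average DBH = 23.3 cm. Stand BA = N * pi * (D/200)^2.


(D/200)^2 = (23.3/200)^2 = 0.1165^2 = 0.01357225
Individual BA = 3.141593 * 0.01357225 = 0.0426385 m^2
Stand BA = 198 * 0.0426385 = 8.44242 ≈ 8.44 m^2/ha

8.44 m^2/ha


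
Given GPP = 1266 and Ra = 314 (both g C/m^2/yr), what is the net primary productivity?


NPP = GPP - Ra = 1266 - 314 = 952 g C/m^2/yr

952 g C/m^2/yr


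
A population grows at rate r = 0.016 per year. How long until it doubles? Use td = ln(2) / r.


td = ln(2) / 0.016 = 0.693147 / 0.016 = 43.3217 ≈ 43.3 years

43.3 years


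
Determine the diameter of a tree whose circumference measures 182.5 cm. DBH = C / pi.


DBH = C / pi = 182.5 / 3.141593 = 58.0915 ≈ 58.09 cm

58.09 cm


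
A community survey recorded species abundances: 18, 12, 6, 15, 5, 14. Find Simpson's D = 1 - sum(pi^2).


Total N = 18 + 12 + 6 + 15 + 5 + 14 = 70
Per-species terms:
  p = 18/70 = 0.257143; p^2 = 0.257143^2 = 0.066123
  p = 12/70 = 0.171429; p^2 = 0.171429^2 = 0.029388
  p = 6/70 = 0.085714; p^2 = 0.085714^2 = 0.007347
  p = 15/70 = 0.214286; p^2 = 0.214286^2 = 0.045918
  p = 5/70 = 0.071429; p^2 = 0.071429^2 = 0.005102
  p = 14/70 = 0.200000; p^2 = 0.200000^2 = 0.040000
sum(p^2) = 0.066123 + 0.029388 + 0.007347 + 0.045918 + 0.005102 + 0.040000 = 0.193878
D = 1 - 0.193878 = 0.806122 ≈ 0.8061

0.8061


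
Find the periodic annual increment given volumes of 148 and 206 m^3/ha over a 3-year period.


PAI = (V2 - V1) / period = (206 - 148) / 3 = 58 / 3 = 19.3333 ≈ 19.33 m^3/ha/yr

19.33 m^3/ha/yr


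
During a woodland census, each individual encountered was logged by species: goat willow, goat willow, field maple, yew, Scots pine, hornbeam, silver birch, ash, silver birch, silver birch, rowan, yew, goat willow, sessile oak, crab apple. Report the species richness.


Total individuals logged = 15
Distinct species (count of individuals): goat willow (3), field maple (1), yew (2), Scots pine (1), hornbeam (1), silver birch (3), ash (1), rowan (1), sessile oak (1), crab apple (1)
Species richness = number of distinct species = 10

10


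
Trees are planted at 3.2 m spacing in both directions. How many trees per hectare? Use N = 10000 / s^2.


N = 10000 / 3.2^2 = 10000 / 10.24 = 976.563 ≈ 977 trees/ha

977 trees/ha


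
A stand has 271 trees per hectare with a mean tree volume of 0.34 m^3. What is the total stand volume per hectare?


V_stand = 271 * 0.34 = 92.14 ≈ 92.1 m^3/ha

92.1 m^3/ha


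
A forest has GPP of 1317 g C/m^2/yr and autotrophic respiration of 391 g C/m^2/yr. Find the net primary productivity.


NPP = GPP - Ra = 1317 - 391 = 926 g C/m^2/yr

926 g C/m^2/yr


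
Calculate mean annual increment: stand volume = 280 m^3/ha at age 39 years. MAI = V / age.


MAI = 280 / 39 = 7.1795 ≈ 7.18 m^3/ha/yr

7.18 m^3/ha/yr


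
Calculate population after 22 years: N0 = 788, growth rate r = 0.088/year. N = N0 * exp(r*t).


r*t = 0.088 * 22 = 1.936
exp(1.936) = 6.93097
N = 788 * 6.93097 = 5461.60 ≈ 5462

5462


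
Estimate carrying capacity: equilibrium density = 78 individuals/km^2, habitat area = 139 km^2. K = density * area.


K = 78 * 139 = 10842 individuals

10842 individuals


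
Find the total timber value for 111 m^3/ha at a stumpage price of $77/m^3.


Value = 111 * 77 = $8547/ha

$8547/ha


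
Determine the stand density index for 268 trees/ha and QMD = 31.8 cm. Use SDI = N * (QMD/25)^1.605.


QMD/25 = 31.8/25 = 1.272
(1.272)^1.605 = exp(1.605 * ln(1.272)) = exp(1.605 * 0.240590) = exp(0.386147) = 1.47130
SDI = 268 * 1.47130 = 394.308 ≈ 394

394


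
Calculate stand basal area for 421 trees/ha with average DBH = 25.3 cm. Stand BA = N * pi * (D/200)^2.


(D/200)^2 = (25.3/200)^2 = 0.1265^2 = 0.01600225
Individual BA = 3.141593 * 0.01600225 = 0.0502726 m^2
Stand BA = 421 * 0.0502726 = 21.1648 ≈ 21.16 m^2/ha

21.16 m^2/ha


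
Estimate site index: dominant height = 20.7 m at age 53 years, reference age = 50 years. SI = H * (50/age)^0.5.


50/53 = 0.943396
(0.943396)^0.5 = 0.971286
SI = 20.7 * 0.971286 = 20.1056 ≈ 20.1 m

20.1 m


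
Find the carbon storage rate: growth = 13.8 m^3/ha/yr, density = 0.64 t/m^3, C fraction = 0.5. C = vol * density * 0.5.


C = 13.8 * 0.64 * 0.5 = 4.416 ≈ 4.42 t C/ha/yr

4.42 t C/ha/yr


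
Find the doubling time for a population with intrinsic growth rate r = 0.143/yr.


td = ln(2) / 0.143 = 0.693147 / 0.143 = 4.84718 ≈ 4.8 years

4.8 years


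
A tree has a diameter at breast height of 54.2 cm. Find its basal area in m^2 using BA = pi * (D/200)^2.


D/200 = 54.2/200 = 0.271 m
(D/200)^2 = 0.271^2 = 0.073441
BA = 3.141593 * 0.073441 = 0.230722 ≈ 0.2307 m^2

0.2307 m^2


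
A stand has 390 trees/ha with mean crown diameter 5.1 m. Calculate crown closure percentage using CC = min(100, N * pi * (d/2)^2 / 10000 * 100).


(d/2)^2 = (5.1/2)^2 = 2.55^2 = 6.5025
Crown area = 3.141593 * 6.5025 = 20.4282 m^2
N * area / 10000 * 100 = 390 * 20.4282 / 10000 * 100 = 79.6700
CC = min(100, 79.6700) = 79.6700 ≈ 79.7%

79.7%


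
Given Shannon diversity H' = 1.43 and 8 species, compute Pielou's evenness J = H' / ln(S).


ln(8) = 2.07944
J = H' / ln(S) = 1.43 / 2.07944 = 0.687685 ≈ 0.6877

0.6877


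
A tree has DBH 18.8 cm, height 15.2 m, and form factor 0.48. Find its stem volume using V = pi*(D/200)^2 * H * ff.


(D/200)^2 = (18.8/200)^2 = 0.094^2 = 0.008836
BA = 3.141593 * 0.008836 = 0.0277591 m^2
V = 0.0277591 * 15.2 * 0.48 = 0.202530 ≈ 0.203 m^3

0.203 m^3


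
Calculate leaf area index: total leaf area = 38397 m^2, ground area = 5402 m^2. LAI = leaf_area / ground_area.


LAI = 38397 / 5402 = 7.1079 ≈ 7.11

7.11


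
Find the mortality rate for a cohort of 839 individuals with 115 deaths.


Mortality rate = 115 / 839 = 0.137068 ≈ 0.1371

0.1371


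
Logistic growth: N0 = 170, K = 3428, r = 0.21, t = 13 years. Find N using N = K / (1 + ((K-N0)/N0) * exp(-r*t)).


(K - N0)/N0 = (3428 - 170)/170 = 3258/170 = 19.1647
r*t = 0.21 * 13 = 2.73; exp(-2.73) = 0.0652193
19.1647 * 0.0652193 = 1.24991
1 + 1.24991 = 2.24991
N = 3428 / 2.24991 = 1523.62 ≈ 1524

1524


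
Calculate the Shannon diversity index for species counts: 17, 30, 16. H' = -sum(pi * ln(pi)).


Total N = 17 + 30 + 16 = 63
Per-species terms:
  p = 17/63 = 0.269841; ln(p) = -1.309922; p*ln(p) = 0.269841 * (-1.309922) = -0.353471
  p = 30/63 = 0.476190; ln(p) = -0.741938; p*ln(p) = 0.476190 * (-0.741938) = -0.353303
  p = 16/63 = 0.253968; ln(p) = -1.370547; p*ln(p) = 0.253968 * (-1.370547) = -0.348075
sum(p*ln(p)) = (-0.353471) + (-0.353303) + (-0.348075) = -1.054849
H' = -(-1.054849) = 1.054849 ≈ 1.0548

1.0548


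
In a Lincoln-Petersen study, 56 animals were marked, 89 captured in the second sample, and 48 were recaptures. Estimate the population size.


N = M * C / R = 56 * 89 / 48 = 4984 / 48 = 103.83 ≈ 104

104 individuals


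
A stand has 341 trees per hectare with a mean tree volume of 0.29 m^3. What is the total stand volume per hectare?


V_stand = 341 * 0.29 = 98.89 ≈ 98.9 m^3/ha

98.9 m^3/ha


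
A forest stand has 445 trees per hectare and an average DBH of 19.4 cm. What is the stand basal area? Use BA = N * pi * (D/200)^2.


(D/200)^2 = (19.4/200)^2 = 0.097^2 = 0.009409
Individual BA = 3.141593 * 0.009409 = 0.0295592 m^2
Stand BA = 445 * 0.0295592 = 13.1538 ≈ 13.15 m^2/ha

13.15 m^2/ha


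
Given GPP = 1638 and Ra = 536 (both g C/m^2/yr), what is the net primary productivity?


NPP = GPP - Ra = 1638 - 536 = 1102 g C/m^2/yr

1102 g C/m^2/yr


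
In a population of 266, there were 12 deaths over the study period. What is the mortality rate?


Mortality rate = 12 / 266 = 0.045113 ≈ 0.0451

0.0451


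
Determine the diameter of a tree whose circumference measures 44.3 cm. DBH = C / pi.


DBH = C / pi = 44.3 / 3.141593 = 14.1011 ≈ 14.10 cm

14.10 cm


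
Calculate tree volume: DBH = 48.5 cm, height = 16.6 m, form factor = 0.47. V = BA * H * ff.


(D/200)^2 = (48.5/200)^2 = 0.2425^2 = 0.05880625
BA = 3.141593 * 0.05880625 = 0.184745 m^2
V = 0.184745 * 16.6 * 0.47 = 1.44138 ≈ 1.441 m^3

1.441 m^3


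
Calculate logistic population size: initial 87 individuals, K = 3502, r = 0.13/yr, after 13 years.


(K - N0)/N0 = (3502 - 87)/87 = 3415/87 = 39.2529
r*t = 0.13 * 13 = 1.69; exp(-1.69) = 0.184520
39.2529 * 0.184520 = 7.24295
1 + 7.24295 = 8.24295
N = 3502 / 8.24295 = 424.848 ≈ 425

425


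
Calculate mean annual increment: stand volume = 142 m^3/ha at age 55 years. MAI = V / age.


MAI = 142 / 55 = 2.5818 ≈ 2.58 m^3/ha/yr

2.58 m^3/ha/yr


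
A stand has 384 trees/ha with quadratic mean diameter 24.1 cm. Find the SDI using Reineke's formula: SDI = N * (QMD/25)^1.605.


QMD/25 = 24.1/25 = 0.964
(0.964)^1.605 = exp(1.605 * ln(0.964)) = exp(1.605 * (-0.0366640)) = exp(-0.0588457) = 0.942852
SDI = 384 * 0.942852 = 362.055 ≈ 362

362


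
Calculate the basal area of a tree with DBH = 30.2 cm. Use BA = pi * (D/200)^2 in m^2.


D/200 = 30.2/200 = 0.151 m
(D/200)^2 = 0.151^2 = 0.022801
BA = 3.141593 * 0.022801 = 0.0716315 ≈ 0.0716 m^2

0.0716 m^2


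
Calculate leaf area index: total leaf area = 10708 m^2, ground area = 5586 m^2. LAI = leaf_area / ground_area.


LAI = 10708 / 5586 = 1.9169 ≈ 1.92

1.92


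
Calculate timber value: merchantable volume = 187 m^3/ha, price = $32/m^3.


Value = 187 * 32 = $5984/ha

$5984/ha


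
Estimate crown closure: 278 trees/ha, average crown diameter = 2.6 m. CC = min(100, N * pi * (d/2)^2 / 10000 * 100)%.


(d/2)^2 = (2.6/2)^2 = 1.3^2 = 1.69
Crown area = 3.141593 * 1.69 = 5.30929 m^2
N * area / 10000 * 100 = 278 * 5.30929 / 10000 * 100 = 14.7598
CC = min(100, 14.7598) = 14.7598 ≈ 14.8%

14.8%


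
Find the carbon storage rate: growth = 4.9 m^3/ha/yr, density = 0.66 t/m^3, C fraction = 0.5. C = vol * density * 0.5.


C = 4.9 * 0.66 * 0.5 = 1.617 ≈ 1.62 t C/ha/yr

1.62 t C/ha/yr


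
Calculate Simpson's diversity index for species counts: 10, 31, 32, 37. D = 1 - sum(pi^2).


Total N = 10 + 31 + 32 + 37 = 110
Per-species terms:
  p = 10/110 = 0.090909; p^2 = 0.090909^2 = 0.008264
  p = 31/110 = 0.281818; p^2 = 0.281818^2 = 0.079421
  p = 32/110 = 0.290909; p^2 = 0.290909^2 = 0.084628
  p = 37/110 = 0.336364; p^2 = 0.336364^2 = 0.113141
sum(p^2) = 0.008264 + 0.079421 + 0.084628 + 0.113141 = 0.285454
D = 1 - 0.285454 = 0.714546 ≈ 0.7145

0.7145


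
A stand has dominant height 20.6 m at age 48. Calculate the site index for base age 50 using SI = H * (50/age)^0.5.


50/48 = 1.04167
(1.04167)^0.5 = 1.02062
SI = 20.6 * 1.02062 = 21.0248 ≈ 21.0 m

21.0 m


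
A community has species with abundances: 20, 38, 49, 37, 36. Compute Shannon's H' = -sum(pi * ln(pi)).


Total N = 20 + 38 + 49 + 37 + 36 = 180
Per-species terms:
  p = 20/180 = 0.111111; ln(p) = -2.197226; p*ln(p) = 0.111111 * (-2.197226) = -0.244136
  p = 38/180 = 0.211111; ln(p) = -1.555371; p*ln(p) = 0.211111 * (-1.555371) = -0.328356
  p = 49/180 = 0.272222; ln(p) = -1.301137; p*ln(p) = 0.272222 * (-1.301137) = -0.354198
  p = 37/180 = 0.205556; ln(p) = -1.582037; p*ln(p) = 0.205556 * (-1.582037) = -0.325197
  p = 36/180 = 0.200000; ln(p) = -1.609438; p*ln(p) = 0.200000 * (-1.609438) = -0.321888
sum(p*ln(p)) = (-0.244136) + (-0.328356) + (-0.354198) + (-0.325197) + (-0.321888) = -1.573775
H' = -(-1.573775) = 1.573775 ≈ 1.5738

1.5738


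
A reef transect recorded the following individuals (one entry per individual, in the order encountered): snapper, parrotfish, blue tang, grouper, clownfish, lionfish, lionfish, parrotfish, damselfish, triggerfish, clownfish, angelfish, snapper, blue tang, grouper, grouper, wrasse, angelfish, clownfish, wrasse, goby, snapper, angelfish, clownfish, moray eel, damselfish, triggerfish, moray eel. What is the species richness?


Total individuals logged = 28
Distinct species (count of individuals): snapper (3), parrotfish (2), blue tang (2), grouper (3), clownfish (4), lionfish (2), damselfish (2), triggerfish (2), angelfish (3), wrasse (2), goby (1), moray eel (2)
Species richness = number of distinct species = 12

12


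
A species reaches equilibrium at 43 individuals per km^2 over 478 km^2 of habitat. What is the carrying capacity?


K = 43 * 478 = 20554 individuals

20554 individuals


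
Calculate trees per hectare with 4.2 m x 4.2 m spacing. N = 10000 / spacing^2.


N = 10000 / 4.2^2 = 10000 / 17.64 = 566.893 ≈ 567 trees/ha

567 trees/ha


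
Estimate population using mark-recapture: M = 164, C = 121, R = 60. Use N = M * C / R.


N = M * C / R = 164 * 121 / 60 = 19844 / 60 = 330.73 ≈ 331

331 individuals
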